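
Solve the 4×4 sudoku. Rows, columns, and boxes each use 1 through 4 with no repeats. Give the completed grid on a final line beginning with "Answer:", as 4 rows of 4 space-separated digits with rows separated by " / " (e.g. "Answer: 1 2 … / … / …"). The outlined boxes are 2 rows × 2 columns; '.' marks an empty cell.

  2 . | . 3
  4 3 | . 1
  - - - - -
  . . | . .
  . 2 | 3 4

Step 1. [r3c3∈{1,2}] col 3 places 1 nowhere but r3c3. So r3c3=1.
Step 2. [r3c2∈{4}] r3c2's peers cover all but 4, so r3c2=4.
Step 3. [r4c1∈{1}] r4c1's peers cover all but 1, so r4c1=1.
Step 4. [r1c3∈{4}] r1c3 has the single candidate 4 ⇒ r1c3=4.
Step 5. [r1c2∈{1}] r1c2 is down to just 1, so r1c2=1.
Step 6. [r3c4∈{2}] only 2 remains possible at r3c4 ⇒ r3c4=2.
Step 7. [r3c1∈{3}] r3c1 is down to just 3. So r3c1=3.
Step 8. [r2c3∈{2}] only 2 remains possible at r2c3 ⇒ r2c3=2.

Answer: 2 1 4 3 / 4 3 2 1 / 3 4 1 2 / 1 2 3 4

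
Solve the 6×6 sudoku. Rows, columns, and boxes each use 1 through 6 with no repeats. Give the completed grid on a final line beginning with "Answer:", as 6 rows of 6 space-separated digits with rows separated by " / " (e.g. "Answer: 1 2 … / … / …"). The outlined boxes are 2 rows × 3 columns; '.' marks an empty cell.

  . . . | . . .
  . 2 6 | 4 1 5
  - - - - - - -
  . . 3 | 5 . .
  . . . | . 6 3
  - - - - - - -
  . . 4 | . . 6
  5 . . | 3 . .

Step 1. [r3c1∈{1,2,4,6}] r3c1 is the only open cell in col 1 admitting 6. So r3c1=6.
Step 2. [r1c6∈{2}] r1c6's peers cover all but 2, so r1c6=2.
Step 3. [r3c5∈{2,4}] r3c5 is the only open cell in row 3 admitting 2. So r3c5=2.
Step 4. [r4c4∈{1}] r4c4's peers cover all but 1. So r4c4=1.
Step 5. [r3c2∈{1,4}] 1 has one home in row 3: r3c2. So r3c2=1.
Step 6. [r5c1∈{1,2,3}] row 5 places 1 nowhere but r5c1. So r5c1=1.
Step 7. [r4c1∈{2,4}] 2 has one home in col 1: r4c1, so r4c1=2.
Step 8. [r2c1∈{3}] r2c1 has the single candidate 3 ⇒ r2c1=3.
Step 9. [r4c2∈{4,5}] r4c2 is the only open cell in row 4 admitting 4, so r4c2=4.
Step 10. [r1c2∈{5}] only 5 remains possible at r1c2, so r1c2=5.
Step 11. [r3c6∈{4}] r3c6 has the single candidate 4, so r3c6=4.
Step 12. [r1c4∈{6}] r1c4 has the single candidate 6 ⇒ r1c4=6.
Step 13. [r1c3∈{1}] r1c3's peers cover all but 1. So r1c3=1.
Step 14. [r6c5∈{4}] r6c5's peers cover all but 4, so r6c5=4.
Step 15. [r5c4∈{2}] r5c4 has the single candidate 2. So r5c4=2.
Step 16. [r6c6∈{1}] nothing but 1 survives at r6c6, so r6c6=1.
Step 17. [r5c2∈{3}] r5c2 has the single candidate 3 ⇒ r5c2=3.
Step 18. [r1c1∈{4}] only 4 remains possible at r1c1 ⇒ r1c1=4.
Step 19. [r5c5∈{5}] r5c5 has the single candidate 5 ⇒ r5c5=5.
Step 20. [r4c3∈{5}] nothing but 5 survives at r4c3. So r4c3=5.
Step 21. [r6c3∈{2}] only 2 remains possible at r6c3 ⇒ r6c3=2.
Step 22. [r1c5∈{3}] r1c5 has the single candidate 3 ⇒ r1c5=3.
Step 23. [r6c2∈{6}] nothing but 6 survives at r6c2 ⇒ r6c2=6.

Answer: 4 5 1 6 3 2 / 3 2 6 4 1 5 / 6 1 3 5 2 4 / 2 4 5 1 6 3 / 1 3 4 2 5 6 / 5 6 2 3 4 1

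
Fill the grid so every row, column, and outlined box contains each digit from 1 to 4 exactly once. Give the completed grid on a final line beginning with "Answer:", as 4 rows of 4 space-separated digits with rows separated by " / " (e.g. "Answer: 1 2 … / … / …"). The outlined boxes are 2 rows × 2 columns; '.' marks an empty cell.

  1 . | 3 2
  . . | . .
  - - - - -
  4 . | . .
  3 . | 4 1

Step 1. [r4c2∈{2}] nothing but 2 survives at r4c2, so r4c2=2.
Step 2. [r2c2∈{3,4}] r2c2 is the only open cell in row 2 admitting 3. So r2c2=3.
Step 3. [r3c2∈{1}] r3c2 has the single candidate 1, so r3c2=1.
Step 4. [r1c2∈{4}] r1c2's peers cover all but 4 ⇒ r1c2=4.
Step 5. [r3c3∈{2}] r3c3 has the single candidate 2 ⇒ r3c3=2.
Step 6. [r2c4∈{4}] r2c4 has the single candidate 4. So r2c4=4.
Step 7. [r3c4∈{3}] nothing but 3 survives at r3c4 ⇒ r3c4=3.
Step 8. [r2c3∈{1}] r2c3 is down to just 1 ⇒ r2c3=1.
Step 9. [r2c1∈{2}] r2c1 is down to just 2. So r2c1=2.

Answer: 1 4 3 2 / 2 3 1 4 / 4 1 2 3 / 3 2 4 1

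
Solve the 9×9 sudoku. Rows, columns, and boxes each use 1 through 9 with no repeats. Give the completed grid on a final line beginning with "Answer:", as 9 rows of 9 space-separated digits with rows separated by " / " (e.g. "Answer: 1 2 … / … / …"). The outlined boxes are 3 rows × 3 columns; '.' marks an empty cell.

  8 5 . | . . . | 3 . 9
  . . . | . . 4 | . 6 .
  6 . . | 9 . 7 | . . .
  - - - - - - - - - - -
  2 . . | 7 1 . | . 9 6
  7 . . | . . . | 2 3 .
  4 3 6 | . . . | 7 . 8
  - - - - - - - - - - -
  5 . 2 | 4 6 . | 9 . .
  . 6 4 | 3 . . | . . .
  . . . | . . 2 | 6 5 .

Step 1. [r1c8∈{1,2,4,7}] across row 1, 4 lands solely at r1c8, so r1c8=4.
Step 2. [r2c9∈{1,2,5,7}] r2c9 is the only open cell in box 3 admitting 7, so r2c9=7.
Step 3. [r4c2∈{8}] r4c2's peers cover all but 8 ⇒ r4c2=8.
Step 4. [r9c3∈{1,3,7,8,9}] col 3 places 8 nowhere but r9c3, so r9c3=8.
Step 5. [r9c4∈{1}] r9c4's peers cover all but 1, so r9c4=1.
Step 6. [r1c5∈{2}] nothing but 2 survives at r1c5, so r1c5=2.
Step 7. [r7c6∈{8}] r7c6 is down to just 8 ⇒ r7c6=8.
Step 8. [r5c5∈{4,5,8,9}] in col 5, 4 fits only at r5c5. So r5c5=4.
Step 9. [r6c8∈{1}] only 1 remains possible at r6c8 ⇒ r6c8=1.
Step 10. [r5c9∈{5}] only 5 remains possible at r5c9. So r5c9=5.
Step 11. [r2c2∈{1,2,9}] across row 2, 2 lands solely at r2c2, so r2c2=2.
Step 12. [r9c1∈{3,9}] in box 7, 3 fits only at r9c1. So r9c1=3.
Step 13. [r1c6∈{1,6}] across col 6, 1 lands solely at r1c6, so r1c6=1.
Step 14. [r5c6∈{6,9}] r5c6 is the only open cell in col 6 admitting 6, so r5c6=6.
Step 15. [r7c8∈{7}] r7c8's peers cover all but 7 ⇒ r7c8=7.
Step 16. [r7c2∈{1}] r7c2 has the single candidate 1. So r7c2=1.
Step 17. [r8c1∈{9}] r8c1 has the single candidate 9 ⇒ r8c1=9.
Step 18. [r2c1∈{1}] r2c1's peers cover all but 1 ⇒ r2c1=1.
Step 19. [r8c6∈{5}] nothing but 5 survives at r8c6, so r8c6=5.
Step 20. [r9c5∈{7,9}] 9 has one home in row 9: r9c5 ⇒ r9c5=9.
Step 21. [r6c5∈{5}] only 5 remains possible at r6c5 ⇒ r6c5=5.
Step 22. [r3c7∈{1,5,8}] 5 has one home in row 3: r3c7, so r3c7=5.
Step 23. [r2c7∈{8}] r2c7 has the single candidate 8, so r2c7=8.
Step 24. [r3c3∈{3}] r3c3 is down to just 3. So r3c3=3.
Step 25. [r3c9∈{1,2}] in row 3, 1 fits only at r3c9, so r3c9=1.
Step 26. [r8c8∈{2,8}] in row 8, 8 fits only at r8c8 ⇒ r8c8=8.
Step 27. [r2c3∈{9}] r2c3 has the single candidate 9 ⇒ r2c3=9.
Step 28. [r1c3∈{7}] only 7 remains possible at r1c3, so r1c3=7.
Step 29. [r7c9∈{3}] r7c9 has the single candidate 3 ⇒ r7c9=3.
Step 30. [r6c6∈{9}] r6c6 has the single candidate 9. So r6c6=9.
Step 31. [r5c3∈{1}] r5c3 has the single candidate 1 ⇒ r5c3=1.
Step 32. [r2c4∈{5}] nothing but 5 survives at r2c4 ⇒ r2c4=5.
Step 33. [r3c5∈{8}] r3c5 is down to just 8. So r3c5=8.
Step 34. [r3c8∈{2}] r3c8 has the single candidate 2, so r3c8=2.
Step 35. [r5c4∈{8}] r5c4 has the single candidate 8, so r5c4=8.
Step 36. [r3c2∈{4}] r3c2 is down to just 4. So r3c2=4.
Step 37. [r2c5∈{3}] r2c5 has the single candidate 3 ⇒ r2c5=3.
Step 38. [r4c3∈{5}] r4c3 is down to just 5. So r4c3=5.
Step 39. [r4c6∈{3}] r4c6 has the single candidate 3, so r4c6=3.
Step 40. [r8c7∈{1}] r8c7 is down to just 1, so r8c7=1.
Step 41. [r8c5∈{7}] r8c5 has the single candidate 7. So r8c5=7.
Step 42. [r9c9∈{4}] r9c9 is down to just 4. So r9c9=4.
Step 43. [r1c4∈{6}] nothing but 6 survives at r1c4. So r1c4=6.
Step 44. [r5c2∈{9}] r5c2's peers cover all but 9. So r5c2=9.
Step 45. [r9c2∈{7}] nothing but 7 survives at r9c2 ⇒ r9c2=7.
Step 46. [r6c4∈{2}] only 2 remains possible at r6c4 ⇒ r6c4=2.
Step 47. [r8c9∈{2}] only 2 remains possible at r8c9, so r8c9=2.
Step 48. [r4c7∈{4}] only 4 remains possible at r4c7 ⇒ r4c7=4.

Answer: 8 5 7 6 2 1 3 4 9 / 1 2 9 5 3 4 8 6 7 / 6 4 3 9 8 7 5 2 1 / 2 8 5 7 1 3 4 9 6 / 7 9 1 8 4 6 2 3 5 / 4 3 6 2 5 9 7 1 8 / 5 1 2 4 6 8 9 7 3 / 9 6 4 3 7 5 1 8 2 / 3 7 8 1 9 2 6 5 4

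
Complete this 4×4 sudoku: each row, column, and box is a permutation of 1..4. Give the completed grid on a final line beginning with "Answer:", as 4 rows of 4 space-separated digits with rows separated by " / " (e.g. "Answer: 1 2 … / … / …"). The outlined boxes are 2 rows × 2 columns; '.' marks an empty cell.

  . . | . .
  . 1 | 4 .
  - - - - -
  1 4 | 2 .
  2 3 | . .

Step 1. [r1c3∈{1,3}] r1c3 is the only open cell in col 3 admitting 3. So r1c3=3.
Step 2. [r1c4∈{1,2}] row 1 places 1 nowhere but r1c4 ⇒ r1c4=1.
Step 3. [r1c1∈{4}] only 4 remains possible at r1c1 ⇒ r1c1=4.
Step 4. [r4c3∈{1}] only 1 remains possible at r4c3. So r4c3=1.
Step 5. [r3c4∈{3}] r3c4's peers cover all but 3, so r3c4=3.
Step 6. [r2c4∈{2}] r2c4 is down to just 2 ⇒ r2c4=2.
Step 7. [r2c1∈{3}] r2c1's peers cover all but 3 ⇒ r2c1=3.
Step 8. [r1c2∈{2}] r1c2's peers cover all but 2 ⇒ r1c2=2.
Step 9. [r4c4∈{4}] r4c4 is down to just 4 ⇒ r4c4=4.

Answer: 4 2 3 1 / 3 1 4 2 / 1 4 2 3 / 2 3 1 4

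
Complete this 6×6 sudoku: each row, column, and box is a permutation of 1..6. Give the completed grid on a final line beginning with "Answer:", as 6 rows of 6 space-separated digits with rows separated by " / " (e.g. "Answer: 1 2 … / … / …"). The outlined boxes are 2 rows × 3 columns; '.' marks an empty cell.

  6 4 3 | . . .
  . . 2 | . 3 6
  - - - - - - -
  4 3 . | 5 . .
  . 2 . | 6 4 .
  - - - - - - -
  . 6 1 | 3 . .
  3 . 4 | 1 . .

Step 1. [r6c2∈{5}] r6c2's peers cover all but 5 ⇒ r6c2=5.
Step 2. [r6c6∈{2}] r6c6 has the single candidate 2. So r6c6=2.
Step 3. [r4c1∈{1,5}] across box 3, 1 lands solely at r4c1 ⇒ r4c1=1.
Step 4. [r3c5∈{1,2}] across row 3, 2 lands solely at r3c5 ⇒ r3c5=2.
Step 5. [r5c5∈{5}] r5c5 is down to just 5, so r5c5=5.
Step 6. [r1c6∈{1,5}] in row 1, 5 fits only at r1c6 ⇒ r1c6=5.
Step 7. [r2c1∈{5}] r2c1 has the single candidate 5, so r2c1=5.
Step 8. [r1c5∈{1}] nothing but 1 survives at r1c5, so r1c5=1.
Step 9. [r5c6∈{4}] only 4 remains possible at r5c6, so r5c6=4.
Step 10. [r4c6∈{3}] nothing but 3 survives at r4c6, so r4c6=3.
Step 11. [r6c5∈{6}] r6c5 has the single candidate 6. So r6c5=6.
Step 12. [r2c4∈{4}] r2c4 has the single candidate 4, so r2c4=4.
Step 13. [r2c2∈{1}] only 1 remains possible at r2c2, so r2c2=1.
Step 14. [r5c1∈{2}] r5c1 has the single candidate 2 ⇒ r5c1=2.
Step 15. [r4c3∈{5}] only 5 remains possible at r4c3. So r4c3=5.
Step 16. [r3c6∈{1}] r3c6 is down to just 1, so r3c6=1.
Step 17. [r1c4∈{2}] r1c4's peers cover all but 2. So r1c4=2.
Step 18. [r3c3∈{6}] r3c3 is down to just 6. So r3c3=6.

Answer: 6 4 3 2 1 5 / 5 1 2 4 3 6 / 4 3 6 5 2 1 / 1 2 5 6 4 3 / 2 6 1 3 5 4 / 3 5 4 1 6 2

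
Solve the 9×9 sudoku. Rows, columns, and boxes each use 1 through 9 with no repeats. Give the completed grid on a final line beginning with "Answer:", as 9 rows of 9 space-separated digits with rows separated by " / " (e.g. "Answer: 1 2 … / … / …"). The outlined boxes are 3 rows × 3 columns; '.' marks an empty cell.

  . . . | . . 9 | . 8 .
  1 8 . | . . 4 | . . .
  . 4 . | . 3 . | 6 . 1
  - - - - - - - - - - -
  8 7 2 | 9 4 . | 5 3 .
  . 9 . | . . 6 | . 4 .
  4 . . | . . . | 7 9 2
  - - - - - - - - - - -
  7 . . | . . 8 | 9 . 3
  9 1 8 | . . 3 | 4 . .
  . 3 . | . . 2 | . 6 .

Step 1. [r9c1∈{5}] only 5 remains possible at r9c1. So r9c1=5.
Step 2. [r3c6∈{5,7}] 7 has one home in col 6: r3c6, so r3c6=7.
Step 3. [r1c1∈{2,3,6}] in col 1, 6 fits only at r1c1, so r1c1=6.
Step 4. [r6c6∈{1,5}] in col 6, 5 fits only at r6c6 ⇒ r6c6=5.
Step 5. [r1c2∈{2,5}] 5 has one home in col 2: r1c2. So r1c2=5.
Step 6. [r7c8∈{1,2,5}] col 8 places 1 nowhere but r7c8. So r7c8=1.
Step 7. [r4c6∈{1}] r4c6 has the single candidate 1. So r4c6=1.
Step 8. [r8c8∈{2,5,7}] r8c8 is the only open cell in row 8 admitting 2, so r8c8=2.
Step 9. [r8c9∈{5,7}] across box 9, 5 lands solely at r8c9, so r8c9=5.
Step 10. [r9c9∈{7,8}] r9c9 is the only open cell in box 9 admitting 7, so r9c9=7.
Step 11. [r3c4∈{2,5,8}] r3c4 is the only open cell in row 3 admitting 8 ⇒ r3c4=8.
Step 12. [r6c3∈{1,3,6}] r6c3 is the only open cell in row 6 admitting 1 ⇒ r6c3=1.
Step 13. [r7c3∈{4,6}] in col 3, 6 fits only at r7c3, so r7c3=6.
Step 14. [r7c5∈{5}] nothing but 5 survives at r7c5 ⇒ r7c5=5.
Step 15. [r2c4∈{2,5,6}] r2c4 is the only open cell in col 4 admitting 5 ⇒ r2c4=5.
Step 16. [r5c9∈{8}] r5c9 has the single candidate 8, so r5c9=8.
Step 17. [r2c5∈{2,6}] 6 has one home in row 2: r2c5. So r2c5=6.
Step 18. [r1c3∈{3,7}] in row 1, 7 fits only at r1c3. So r1c3=7.
Step 19. [r2c3∈{3,9}] in box 1, 3 fits only at r2c3, so r2c3=3.
Step 20. [r8c5∈{7}] only 7 remains possible at r8c5, so r8c5=7.
Step 21. [r5c5∈{2}] r5c5 has the single candidate 2, so r5c5=2.
Step 22. [r1c5∈{1}] r1c5 is down to just 1 ⇒ r1c5=1.
Step 23. [r5c4∈{3,7}] row 5 places 7 nowhere but r5c4, so r5c4=7.
Step 24. [r1c7∈{2,3}] across row 1, 3 lands solely at r1c7. So r1c7=3.
Step 25. [r9c3∈{4}] only 4 remains possible at r9c3 ⇒ r9c3=4.
Step 26. [r5c3∈{5}] nothing but 5 survives at r5c3. So r5c3=5.
Step 27. [r9c4∈{1}] only 1 remains possible at r9c4 ⇒ r9c4=1.
Step 28. [r7c4∈{4}] r7c4 is down to just 4, so r7c4=4.
Step 29. [r2c7∈{2}] nothing but 2 survives at r2c7. So r2c7=2.
Step 30. [r1c9∈{4}] nothing but 4 survives at r1c9 ⇒ r1c9=4.
Step 31. [r2c8∈{7}] r2c8's peers cover all but 7, so r2c8=7.
Step 32. [r5c1∈{3}] r5c1's peers cover all but 3. So r5c1=3.
Step 33. [r5c7∈{1}] r5c7's peers cover all but 1 ⇒ r5c7=1.
Step 34. [r3c8∈{5}] only 5 remains possible at r3c8 ⇒ r3c8=5.
Step 35. [r9c7∈{8}] r9c7's peers cover all but 8. So r9c7=8.
Step 36. [r8c4∈{6}] only 6 remains possible at r8c4, so r8c4=6.
Step 37. [r3c3∈{9}] r3c3 is down to just 9, so r3c3=9.
Step 38. [r9c5∈{9}] r9c5's peers cover all but 9. So r9c5=9.
Step 39. [r3c1∈{2}] r3c1's peers cover all but 2, so r3c1=2.
Step 40. [r6c4∈{3}] r6c4 is down to just 3 ⇒ r6c4=3.
Step 41. [r2c9∈{9}] r2c9 has the single candidate 9 ⇒ r2c9=9.
Step 42. [r1c4∈{2}] only 2 remains possible at r1c4 ⇒ r1c4=2.
Step 43. [r6c5∈{8}] only 8 remains possible at r6c5, so r6c5=8.
Step 44. [r4c9∈{6}] r4c9 is down to just 6, so r4c9=6.
Step 45. [r7c2∈{2}] r7c2 is down to just 2. So r7c2=2.
Step 46. [r6c2∈{6}] only 6 remains possible at r6c2 ⇒ r6c2=6.

Answer: 6 5 7 2 1 9 3 8 4 / 1 8 3 5 6 4 2 7 9 / 2 4 9 8 3 7 6 5 1 / 8 7 2 9 4 1 5 3 6 / 3 9 5 7 2 6 1 4 8 / 4 6 1 3 8 5 7 9 2 / 7 2 6 4 5 8 9 1 3 / 9 1 8 6 7 3 4 2 5 / 5 3 4 1 9 2 8 6 7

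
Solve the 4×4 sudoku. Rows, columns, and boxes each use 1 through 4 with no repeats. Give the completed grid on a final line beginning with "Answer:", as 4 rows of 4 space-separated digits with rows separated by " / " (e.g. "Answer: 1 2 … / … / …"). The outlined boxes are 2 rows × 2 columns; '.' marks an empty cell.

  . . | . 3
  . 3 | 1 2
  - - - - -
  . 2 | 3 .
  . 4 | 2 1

Step 1. [r1c1∈{1,2,4}] across row 1, 2 lands solely at r1c1 ⇒ r1c1=2.
Step 2. [r2c1∈{4}] r2c1 has the single candidate 4, so r2c1=4.
Step 3. [r1c2∈{1}] nothing but 1 survives at r1c2 ⇒ r1c2=1.
Step 4. [r3c1∈{1}] nothing but 1 survives at r3c1. So r3c1=1.
Step 5. [r3c4∈{4}] r3c4's peers cover all but 4 ⇒ r3c4=4.
Step 6. [r4c1∈{3}] nothing but 3 survives at r4c1 ⇒ r4c1=3.
Step 7. [r1c3∈{4}] only 4 remains possible at r1c3, so r1c3=4.

Answer: 2 1 4 3 / 4 3 1 2 / 1 2 3 4 / 3 4 2 1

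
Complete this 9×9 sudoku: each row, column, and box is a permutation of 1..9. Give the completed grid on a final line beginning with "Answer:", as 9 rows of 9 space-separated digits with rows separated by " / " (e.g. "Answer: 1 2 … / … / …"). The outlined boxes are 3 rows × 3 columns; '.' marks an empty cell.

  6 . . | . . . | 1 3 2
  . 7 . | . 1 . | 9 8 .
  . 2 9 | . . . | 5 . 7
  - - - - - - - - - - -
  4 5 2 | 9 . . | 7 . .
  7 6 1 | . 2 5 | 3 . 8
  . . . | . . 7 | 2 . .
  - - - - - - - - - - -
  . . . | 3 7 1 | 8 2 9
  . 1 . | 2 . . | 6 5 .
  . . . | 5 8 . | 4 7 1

Step 1. [r5c4∈{4}] r5c4 has the single candidate 4 ⇒ r5c4=4.
Step 2. [r4c9∈{6}] only 6 remains possible at r4c9. So r4c9=6.
Step 3. [r2c4∈{6}] r2c4 is down to just 6 ⇒ r2c4=6.
Step 4. [r3c4∈{8}] r3c4 has the single candidate 8 ⇒ r3c4=8.
Step 5. [r2c9∈{4}] r2c9 is down to just 4, so r2c9=4.
Step 6. [r7c3∈{4,5,6}] 6 has one home in row 7: r7c3. So r7c3=6.
Step 7. [r9c3∈{3}] only 3 remains possible at r9c3. So r9c3=3.
Step 8. [r6c2∈{3,8,9}] across col 2, 3 lands solely at r6c2. So r6c2=3.
Step 9. [r6c1∈{8,9}] box 4 places 9 nowhere but r6c1 ⇒ r6c1=9.
Step 10. [r1c5∈{4,5,9}] in col 5, 5 fits only at r1c5. So r1c5=5.
Step 11. [r1c6∈{4,9}] across row 1, 9 lands solely at r1c6. So r1c6=9.
Step 12. [r8c6∈{4}] r8c6's peers cover all but 4 ⇒ r8c6=4.
Step 13. [r3c6∈{3}] r3c6 has the single candidate 3, so r3c6=3.
Step 14. [r1c3∈{4,8}] r1c3 is the only open cell in col 3 admitting 4, so r1c3=4.
Step 15. [r6c3∈{8}] only 8 remains possible at r6c3 ⇒ r6c3=8.
Step 16. [r7c1∈{5}] r7c1 has the single candidate 5 ⇒ r7c1=5.
Step 17. [r4c8∈{1}] r4c8 is down to just 1, so r4c8=1.
Step 18. [r6c9∈{5}] only 5 remains possible at r6c9. So r6c9=5.
Step 19. [r8c5∈{9}] nothing but 9 survives at r8c5 ⇒ r8c5=9.
Step 20. [r2c3∈{5}] r2c3 is down to just 5. So r2c3=5.
Step 21. [r1c4∈{7}] r1c4's peers cover all but 7. So r1c4=7.
Step 22. [r1c2∈{8}] r1c2 has the single candidate 8, so r1c2=8.
Step 23. [r4c6∈{8}] nothing but 8 survives at r4c6, so r4c6=8.
Step 24. [r2c1∈{3}] r2c1 has the single candidate 3 ⇒ r2c1=3.
Step 25. [r8c9∈{3}] only 3 remains possible at r8c9 ⇒ r8c9=3.
Step 26. [r9c2∈{9}] r9c2 is down to just 9. So r9c2=9.
Step 27. [r3c1∈{1}] r3c1 is down to just 1 ⇒ r3c1=1.
Step 28. [r8c1∈{8}] r8c1 has the single candidate 8, so r8c1=8.
Step 29. [r8c3∈{7}] r8c3's peers cover all but 7, so r8c3=7.
Step 30. [r6c8∈{4}] only 4 remains possible at r6c8. So r6c8=4.
Step 31. [r5c8∈{9}] r5c8's peers cover all but 9. So r5c8=9.
Step 32. [r3c8∈{6}] r3c8 is down to just 6. So r3c8=6.
Step 33. [r4c5∈{3}] only 3 remains possible at r4c5, so r4c5=3.
Step 34. [r9c6∈{6}] nothing but 6 survives at r9c6. So r9c6=6.
Step 35. [r9c1∈{2}] r9c1 has the single candidate 2 ⇒ r9c1=2.
Step 36. [r2c6∈{2}] r2c6 has the single candidate 2 ⇒ r2c6=2.
Step 37. [r3c5∈{4}] r3c5 is down to just 4. So r3c5=4.
Step 38. [r7c2∈{4}] only 4 remains possible at r7c2, so r7c2=4.
Step 39. [r6c5∈{6}] nothing but 6 survives at r6c5. So r6c5=6.
Step 40. [r6c4∈{1}] nothing but 1 survives at r6c4 ⇒ r6c4=1.

Answer: 6 8 4 7 5 9 1 3 2 / 3 7 5 6 1 2 9 8 4 / 1 2 9 8 4 3 5 6 7 / 4 5 2 9 3 8 7 1 6 / 7 6 1 4 2 5 3 9 8 / 9 3 8 1 6 7 2 4 5 / 5 4 6 3 7 1 8 2 9 / 8 1 7 2 9 4 6 5 3 / 2 9 3 5 8 6 4 7 1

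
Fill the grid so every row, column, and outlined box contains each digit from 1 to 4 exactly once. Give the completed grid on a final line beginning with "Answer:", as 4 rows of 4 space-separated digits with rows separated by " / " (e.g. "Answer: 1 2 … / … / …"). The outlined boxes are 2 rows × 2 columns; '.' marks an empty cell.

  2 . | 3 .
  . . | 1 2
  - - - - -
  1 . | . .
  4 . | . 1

Step 1. [r4c2∈{2,3}] row 4 places 3 nowhere but r4c2 ⇒ r4c2=3.
Step 2. [r3c3∈{2,4}] in col 3, 4 fits only at r3c3. So r3c3=4.
Step 3. [r1c2∈{1,4}] row 1 places 1 nowhere but r1c2. So r1c2=1.
Step 4. [r4c3∈{2}] r4c3's peers cover all but 2, so r4c3=2.
Step 5. [r2c2∈{4}] r2c2 is down to just 4. So r2c2=4.
Step 6. [r3c4∈{3}] r3c4's peers cover all but 3 ⇒ r3c4=3.
Step 7. [r3c2∈{2}] only 2 remains possible at r3c2, so r3c2=2.
Step 8. [r2c1∈{3}] r2c1 is down to just 3, so r2c1=3.
Step 9. [r1c4∈{4}] r1c4 is down to just 4, so r1c4=4.

Answer: 2 1 3 4 / 3 4 1 2 / 1 2 4 3 / 4 3 2 1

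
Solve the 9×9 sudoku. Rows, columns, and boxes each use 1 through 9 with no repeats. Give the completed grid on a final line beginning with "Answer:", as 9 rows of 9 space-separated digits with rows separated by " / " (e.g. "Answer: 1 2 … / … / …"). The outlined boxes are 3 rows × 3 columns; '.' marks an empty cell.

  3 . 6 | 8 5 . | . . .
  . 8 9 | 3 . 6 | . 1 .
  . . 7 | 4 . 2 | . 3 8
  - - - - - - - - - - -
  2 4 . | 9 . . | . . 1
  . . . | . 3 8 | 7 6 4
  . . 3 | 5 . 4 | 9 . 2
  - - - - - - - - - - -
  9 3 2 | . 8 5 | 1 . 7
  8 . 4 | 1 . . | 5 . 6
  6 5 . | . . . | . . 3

Step 1. [r9c4∈{2,7}] col 4 places 7 nowhere but r9c4 ⇒ r9c4=7.
Step 2. [r6c5∈{1,6,7}] r6c5 is the only open cell in box 5 admitting 1. So r6c5=1.
Step 3. [r9c6∈{9}] r9c6 has the single candidate 9 ⇒ r9c6=9.
Step 4. [r2c7∈{2,4}] in row 2, 2 fits only at r2c7 ⇒ r2c7=2.
Step 5. [r3c2∈{1}] nothing but 1 survives at r3c2, so r3c2=1.
Step 6. [r4c3∈{5,8}] in col 3, 8 fits only at r4c3 ⇒ r4c3=8.
Step 7. [r7c8∈{4}] r7c8 has the single candidate 4, so r7c8=4.
Step 8. [r2c5∈{7}] r2c5 is down to just 7. So r2c5=7.
Step 9. [r3c1∈{5}] r3c1's peers cover all but 5, so r3c1=5.
Step 10. [r8c8∈{2,9}] across row 8, 9 lands solely at r8c8. So r8c8=9.
Step 11. [r9c8∈{2,8}] in col 8, 2 fits only at r9c8. So r9c8=2.
Step 12. [r9c3∈{1}] only 1 remains possible at r9c3. So r9c3=1.
Step 13. [r6c2∈{6,7}] r6c2 is the only open cell in row 6 admitting 6, so r6c2=6.
Step 14. [r6c8∈{8}] r6c8 is down to just 8, so r6c8=8.
Step 15. [r4c7∈{3}] only 3 remains possible at r4c7 ⇒ r4c7=3.
Step 16. [r1c8∈{7}] only 7 remains possible at r1c8, so r1c8=7.
Step 17. [r9c5∈{4}] r9c5's peers cover all but 4 ⇒ r9c5=4.
Step 18. [r4c8∈{5}] r4c8's peers cover all but 5 ⇒ r4c8=5.
Step 19. [r5c4∈{2}] r5c4 is down to just 2. So r5c4=2.
Step 20. [r4c5∈{6}] nothing but 6 survives at r4c5. So r4c5=6.
Step 21. [r8c5∈{2}] r8c5 has the single candidate 2, so r8c5=2.
Step 22. [r1c2∈{2}] r1c2's peers cover all but 2 ⇒ r1c2=2.
Step 23. [r5c1∈{1}] nothing but 1 survives at r5c1 ⇒ r5c1=1.
Step 24. [r4c6∈{7}] nothing but 7 survives at r4c6. So r4c6=7.
Step 25. [r1c6∈{1}] only 1 remains possible at r1c6. So r1c6=1.
Step 26. [r3c5∈{9}] r3c5 has the single candidate 9, so r3c5=9.
Step 27. [r1c9∈{9}] r1c9's peers cover all but 9. So r1c9=9.
Step 28. [r6c1∈{7}] r6c1 has the single candidate 7. So r6c1=7.
Step 29. [r2c1∈{4}] only 4 remains possible at r2c1. So r2c1=4.
Step 30. [r3c7∈{6}] r3c7 is down to just 6. So r3c7=6.
Step 31. [r8c6∈{3}] only 3 remains possible at r8c6, so r8c6=3.
Step 32. [r7c4∈{6}] r7c4 is down to just 6. So r7c4=6.
Step 33. [r8c2∈{7}] r8c2 has the single candidate 7 ⇒ r8c2=7.
Step 34. [r5c2∈{9}] nothing but 9 survives at r5c2 ⇒ r5c2=9.
Step 35. [r2c9∈{5}] r2c9 is down to just 5, so r2c9=5.
Step 36. [r1c7∈{4}] r1c7 is down to just 4. So r1c7=4.
Step 37. [r5c3∈{5}] r5c3 is down to just 5 ⇒ r5c3=5.
Step 38. [r9c7∈{8}] r9c7 has the single candidate 8. So r9c7=8.

Answer: 3 2 6 8 5 1 4 7 9 / 4 8 9 3 7 6 2 1 5 / 5 1 7 4 9 2 6 3 8 / 2 4 8 9 6 7 3 5 1 / 1 9 5 2 3 8 7 6 4 / 7 6 3 5 1 4 9 8 2 / 9 3 2 6 8 5 1 4 7 / 8 7 4 1 2 3 5 9 6 / 6 5 1 7 4 9 8 2 3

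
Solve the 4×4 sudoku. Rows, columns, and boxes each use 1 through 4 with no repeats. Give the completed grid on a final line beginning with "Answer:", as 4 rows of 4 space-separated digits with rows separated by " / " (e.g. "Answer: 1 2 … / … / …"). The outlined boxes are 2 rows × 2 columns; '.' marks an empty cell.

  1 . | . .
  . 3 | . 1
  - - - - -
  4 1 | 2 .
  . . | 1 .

Step 1. [r1c2∈{2,4}] in col 2, 4 fits only at r1c2. So r1c2=4.
Step 2. [r3c4∈{3}] r3c4 has the single candidate 3. So r3c4=3.
Step 3. [r4c2∈{2}] r4c2 has the single candidate 2, so r4c2=2.
Step 4. [r4c4∈{4}] r4c4 has the single candidate 4. So r4c4=4.
Step 5. [r1c3∈{3}] r1c3 is down to just 3. So r1c3=3.
Step 6. [r2c3∈{4}] r2c3 is down to just 4. So r2c3=4.
Step 7. [r2c1∈{2}] r2c1 is down to just 2, so r2c1=2.
Step 8. [r4c1∈{3}] r4c1 has the single candidate 3, so r4c1=3.
Step 9. [r1c4∈{2}] r1c4's peers cover all but 2. So r1c4=2.

Answer: 1 4 3 2 / 2 3 4 1 / 4 1 2 3 / 3 2 1 4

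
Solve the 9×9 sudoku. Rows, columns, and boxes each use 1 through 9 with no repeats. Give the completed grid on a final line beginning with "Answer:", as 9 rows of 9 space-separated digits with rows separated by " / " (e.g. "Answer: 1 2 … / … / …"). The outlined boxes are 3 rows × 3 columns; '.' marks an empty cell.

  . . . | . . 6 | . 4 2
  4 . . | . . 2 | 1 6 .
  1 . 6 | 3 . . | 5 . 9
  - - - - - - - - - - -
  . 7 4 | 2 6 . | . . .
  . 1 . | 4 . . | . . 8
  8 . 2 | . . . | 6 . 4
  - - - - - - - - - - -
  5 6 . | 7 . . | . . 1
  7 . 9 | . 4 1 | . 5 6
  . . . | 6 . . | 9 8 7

Step 1. [r4c7∈{3}] r4c7 is down to just 3 ⇒ r4c7=3.
Step 2. [r8c2∈{2,3,8}] row 8 places 3 nowhere but r8c2. So r8c2=3.
Step 3. [r3c8∈{7}] r3c8 has the single candidate 7. So r3c8=7.
Step 4. [r3c5∈{8}] r3c5's peers cover all but 8, so r3c5=8.
Step 5. [r4c1∈{9}] r4c1's peers cover all but 9 ⇒ r4c1=9.
Step 6. [r6c2∈{5}] r6c2's peers cover all but 5 ⇒ r6c2=5.
Step 7. [r5c3∈{3}] r5c3 has the single candidate 3 ⇒ r5c3=3.
Step 8. [r7c8∈{2,3}] r7c8 is the only open cell in col 8 admitting 3, so r7c8=3.
Step 9. [r5c7∈{2,7}] col 7 places 7 nowhere but r5c7 ⇒ r5c7=7.
Step 10. [r6c6∈{3,7,9}] in col 6, 7 fits only at r6c6 ⇒ r6c6=7.
Step 11. [r6c5∈{1,3,9}] in row 6, 3 fits only at r6c5, so r6c5=3.
Step 12. [r1c5∈{1,5,7,9}] in col 5, 1 fits only at r1c5 ⇒ r1c5=1.
Step 13. [r2c5∈{5,7,9}] 7 has one home in col 5: r2c5, so r2c5=7.
Step 14. [r7c3∈{8}] r7c3's peers cover all but 8. So r7c3=8.
Step 15. [r2c3∈{5}] only 5 remains possible at r2c3, so r2c3=5.
Step 16. [r2c4∈{9}] r2c4 is down to just 9 ⇒ r2c4=9.
Step 17. [r7c6∈{9}] nothing but 9 survives at r7c6. So r7c6=9.
Step 18. [r5c6∈{5}] r5c6's peers cover all but 5. So r5c6=5.
Step 19. [r6c8∈{1,9}] 9 has one home in row 6: r6c8. So r6c8=9.
Step 20. [r7c5∈{2}] r7c5 has the single candidate 2 ⇒ r7c5=2.
Step 21. [r9c1∈{2}] r9c1's peers cover all but 2. So r9c1=2.
Step 22. [r1c2∈{8,9}] in row 1, 9 fits only at r1c2, so r1c2=9.
Step 23. [r1c3∈{7}] only 7 remains possible at r1c3 ⇒ r1c3=7.
Step 24. [r1c1∈{3}] only 3 remains possible at r1c1, so r1c1=3.
Step 25. [r8c7∈{2}] only 2 remains possible at r8c7 ⇒ r8c7=2.
Step 26. [r1c7∈{8}] r1c7's peers cover all but 8 ⇒ r1c7=8.
Step 27. [r9c3∈{1}] r9c3's peers cover all but 1, so r9c3=1.
Step 28. [r4c8∈{1}] r4c8's peers cover all but 1 ⇒ r4c8=1.
Step 29. [r1c4∈{5}] nothing but 5 survives at r1c4 ⇒ r1c4=5.
Step 30. [r3c2∈{2}] r3c2 is down to just 2. So r3c2=2.
Step 31. [r4c6∈{8}] r4c6's peers cover all but 8 ⇒ r4c6=8.
Step 32. [r9c6∈{3}] r9c6's peers cover all but 3, so r9c6=3.
Step 33. [r4c9∈{5}] r4c9 is down to just 5, so r4c9=5.
Step 34. [r5c5∈{9}] r5c5 has the single candidate 9. So r5c5=9.
Step 35. [r3c6∈{4}] r3c6 is down to just 4, so r3c6=4.
Step 36. [r8c4∈{8}] r8c4 is down to just 8, so r8c4=8.
Step 37. [r5c1∈{6}] nothing but 6 survives at r5c1 ⇒ r5c1=6.
Step 38. [r9c5∈{5}] only 5 remains possible at r9c5, so r9c5=5.
Step 39. [r5c8∈{2}] nothing but 2 survives at r5c8, so r5c8=2.
Step 40. [r7c7∈{4}] r7c7 has the single candidate 4, so r7c7=4.
Step 41. [r9c2∈{4}] r9c2 has the single candidate 4, so r9c2=4.
Step 42. [r2c2∈{8}] nothing but 8 survives at r2c2 ⇒ r2c2=8.
Step 43. [r6c4∈{1}] only 1 remains possible at r6c4 ⇒ r6c4=1.
Step 44. [r2c9∈{3}] nothing but 3 survives at r2c9 ⇒ r2c9=3.

Answer: 3 9 7 5 1 6 8 4 2 / 4 8 5 9 7 2 1 6 3 / 1 2 6 3 8 4 5 7 9 / 9 7 4 2 6 8 3 1 5 / 6 1 3 4 9 5 7 2 8 / 8 5 2 1 3 7 6 9 4 / 5 6 8 7 2 9 4 3 1 / 7 3 9 8 4 1 2 5 6 / 2 4 1 6 5 3 9 8 7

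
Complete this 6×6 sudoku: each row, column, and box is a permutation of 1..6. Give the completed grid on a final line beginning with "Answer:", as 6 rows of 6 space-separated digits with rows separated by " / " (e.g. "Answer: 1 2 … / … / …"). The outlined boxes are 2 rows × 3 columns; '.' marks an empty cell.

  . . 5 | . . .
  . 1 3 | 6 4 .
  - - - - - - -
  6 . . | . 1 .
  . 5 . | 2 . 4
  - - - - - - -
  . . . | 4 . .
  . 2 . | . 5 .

Step 1. [r4c3∈{1}] only 1 remains possible at r4c3 ⇒ r4c3=1.
Step 2. [r4c1∈{3}] r4c1 has the single candidate 3, so r4c1=3.
Step 3. [r5c3∈{6}] r5c3 has the single candidate 6. So r5c3=6.
Step 4. [r5c2∈{3}] nothing but 3 survives at r5c2 ⇒ r5c2=3.
Step 5. [r1c5∈{2,3}] 3 has one home in col 5: r1c5 ⇒ r1c5=3.
Step 6. [r6c3∈{4}] r6c3's peers cover all but 4 ⇒ r6c3=4.
Step 7. [r6c1∈{1}] nothing but 1 survives at r6c1 ⇒ r6c1=1.
Step 8. [r2c1∈{2}] r2c1 has the single candidate 2, so r2c1=2.
Step 9. [r5c6∈{1,2}] in row 5, 1 fits only at r5c6. So r5c6=1.
Step 10. [r6c4∈{3}] r6c4's peers cover all but 3, so r6c4=3.
Step 11. [r3c2∈{4}] nothing but 4 survives at r3c2 ⇒ r3c2=4.
Step 12. [r3c4∈{5}] only 5 remains possible at r3c4 ⇒ r3c4=5.
Step 13. [r5c5∈{2}] r5c5 is down to just 2, so r5c5=2.
Step 14. [r1c1∈{4}] only 4 remains possible at r1c1 ⇒ r1c1=4.
Step 15. [r1c2∈{6}] r1c2 is down to just 6. So r1c2=6.
Step 16. [r6c6∈{6}] r6c6 has the single candidate 6 ⇒ r6c6=6.
Step 17. [r2c6∈{5}] r2c6's peers cover all but 5. So r2c6=5.
Step 18. [r5c1∈{5}] r5c1 has the single candidate 5, so r5c1=5.
Step 19. [r4c5∈{6}] only 6 remains possible at r4c5 ⇒ r4c5=6.
Step 20. [r3c3∈{2}] r3c3 has the single candidate 2 ⇒ r3c3=2.
Step 21. [r3c6∈{3}] r3c6 has the single candidate 3 ⇒ r3c6=3.
Step 22. [r1c4∈{1}] nothing but 1 survives at r1c4 ⇒ r1c4=1.
Step 23. [r1c6∈{2}] r1c6 is down to just 2 ⇒ r1c6=2.

Answer: 4 6 5 1 3 2 / 2 1 3 6 4 5 / 6 4 2 5 1 3 / 3 5 1 2 6 4 / 5 3 6 4 2 1 / 1 2 4 3 5 6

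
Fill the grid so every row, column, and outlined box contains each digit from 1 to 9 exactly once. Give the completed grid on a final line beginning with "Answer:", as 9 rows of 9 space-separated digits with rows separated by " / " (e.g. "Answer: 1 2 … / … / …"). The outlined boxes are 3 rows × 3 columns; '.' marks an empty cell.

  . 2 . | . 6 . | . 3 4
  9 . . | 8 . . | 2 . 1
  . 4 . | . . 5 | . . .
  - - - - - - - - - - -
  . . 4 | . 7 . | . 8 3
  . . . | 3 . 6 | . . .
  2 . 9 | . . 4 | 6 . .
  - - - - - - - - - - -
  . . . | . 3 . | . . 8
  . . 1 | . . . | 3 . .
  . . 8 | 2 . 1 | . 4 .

Step 1. [r6c2∈{1,3,5,7,8}] row 6 places 3 nowhere but r6c2. So r6c2=3.
Step 2. [r5c2∈{1,5,7,8}] in col 2, 8 fits only at r5c2 ⇒ r5c2=8.
Step 3. [r4c2∈{1,5,6}] in col 2, 1 fits only at r4c2. So r4c2=1.
Step 4. [r4c1∈{5,6}] r4c1 is the only open cell in row 4 admitting 6 ⇒ r4c1=6.
Step 5. [r7c3∈{2,5,6,7}] 2 has one home in col 3: r7c3. So r7c3=2.
Step 6. [r5c7∈{1,4,5,7,9}] in row 5, 4 fits only at r5c7 ⇒ r5c7=4.
Step 7. [r7c7∈{1,5,7,9}] across col 7, 1 lands solely at r7c7, so r7c7=1.
Step 8. [r9c1∈{3,5,7}] 3 has one home in row 9: r9c1 ⇒ r9c1=3.
Step 9. [r6c5∈{1,5,8}] 8 has one home in row 6: r6c5, so r6c5=8.
Step 10. [r3c3∈{3,6,7}] 3 has one home in row 3: r3c3, so r3c3=3.
Step 11. [r2c3∈{5,6,7}] 6 has one home in col 3: r2c3 ⇒ r2c3=6.
Step 12. [r3c5∈{1,2,9}] 2 has one home in row 3: r3c5 ⇒ r3c5=2.
Step 13. [r5c5∈{1,5,9}] in col 5, 1 fits only at r5c5 ⇒ r5c5=1.
Step 14. [r6c4∈{5}] r6c4 is down to just 5. So r6c4=5.
Step 15. [r4c4∈{9}] r4c4 has the single candidate 9 ⇒ r4c4=9.
Step 16. [r6c9∈{7}] r6c9 is down to just 7, so r6c9=7.
Step 17. [r4c7∈{5}] nothing but 5 survives at r4c7 ⇒ r4c7=5.
Step 18. [r1c6∈{7,9}] 9 has one home in box 2: r1c6 ⇒ r1c6=9.
Step 19. [r7c6∈{7}] r7c6 is down to just 7 ⇒ r7c6=7.
Step 20. [r2c8∈{5,7}] across box 3, 5 lands solely at r2c8, so r2c8=5.
Step 21. [r2c2∈{7}] nothing but 7 survives at r2c2, so r2c2=7.
Step 22. [r9c7∈{7,9}] across row 9, 7 lands solely at r9c7, so r9c7=7.
Step 23. [r8c1∈{4,5,7}] across row 8, 7 lands solely at r8c1, so r8c1=7.
Step 24. [r3c7∈{8,9}] 9 has one home in col 7: r3c7, so r3c7=9.
Step 25. [r5c1∈{5}] nothing but 5 survives at r5c1. So r5c1=5.
Step 26. [r7c2∈{5,6,9}] across row 7, 5 lands solely at r7c2 ⇒ r7c2=5.
Step 27. [r7c8∈{6,9}] in row 7, 9 fits only at r7c8. So r7c8=9.
Step 28. [r3c9∈{6}] nothing but 6 survives at r3c9. So r3c9=6.
Step 29. [r8c8∈{2,6}] r8c8 is the only open cell in col 8 admitting 6 ⇒ r8c8=6.
Step 30. [r8c4∈{4}] r8c4's peers cover all but 4 ⇒ r8c4=4.
Step 31. [r8c9∈{2,5}] 2 has one home in row 8: r8c9. So r8c9=2.
Step 32. [r1c4∈{1,7}] in row 1, 7 fits only at r1c4. So r1c4=7.
Step 33. [r8c2∈{9}] r8c2 is down to just 9, so r8c2=9.
Step 34. [r3c1∈{1,8}] across row 3, 8 lands solely at r3c1. So r3c1=8.
Step 35. [r9c5∈{5,9}] 9 has one home in row 9: r9c5 ⇒ r9c5=9.
Step 36. [r5c3∈{7}] r5c3 has the single candidate 7, so r5c3=7.
Step 37. [r5c8∈{2}] only 2 remains possible at r5c8, so r5c8=2.
Step 38. [r1c7∈{8}] r1c7 has the single candidate 8. So r1c7=8.
Step 39. [r4c6∈{2}] r4c6 is down to just 2. So r4c6=2.
Step 40. [r2c5∈{4}] r2c5's peers cover all but 4. So r2c5=4.
Step 41. [r7c1∈{4}] r7c1 has the single candidate 4 ⇒ r7c1=4.
Step 42. [r8c5∈{5}] only 5 remains possible at r8c5. So r8c5=5.
Step 43. [r9c9∈{5}] r9c9 has the single candidate 5. So r9c9=5.
Step 44. [r3c8∈{7}] r3c8 has the single candidate 7. So r3c8=7.
Step 45. [r6c8∈{1}] r6c8 has the single candidate 1. So r6c8=1.
Step 46. [r7c4∈{6}] only 6 remains possible at r7c4 ⇒ r7c4=6.
Step 47. [r3c4∈{1}] r3c4 has the single candidate 1. So r3c4=1.
Step 48. [r1c1∈{1}] nothing but 1 survives at r1c1. So r1c1=1.
Step 49. [r1c3∈{5}] only 5 remains possible at r1c3, so r1c3=5.
Step 50. [r9c2∈{6}] r9c2 has the single candidate 6 ⇒ r9c2=6.
Step 51. [r5c9∈{9}] nothing but 9 survives at r5c9. So r5c9=9.
Step 52. [r8c6∈{8}] r8c6's peers cover all but 8 ⇒ r8c6=8.
Step 53. [r2c6∈{3}] r2c6's peers cover all but 3. So r2c6=3.

Answer: 1 2 5 7 6 9 8 3 4 / 9 7 6 8 4 3 2 5 1 / 8 4 3 1 2 5 9 7 6 / 6 1 4 9 7 2 5 8 3 / 5 8 7 3 1 6 4 2 9 / 2 3 9 5 8 4 6 1 7 / 4 5 2 6 3 7 1 9 8 / 7 9 1 4 5 8 3 6 2 / 3 6 8 2 9 1 7 4 5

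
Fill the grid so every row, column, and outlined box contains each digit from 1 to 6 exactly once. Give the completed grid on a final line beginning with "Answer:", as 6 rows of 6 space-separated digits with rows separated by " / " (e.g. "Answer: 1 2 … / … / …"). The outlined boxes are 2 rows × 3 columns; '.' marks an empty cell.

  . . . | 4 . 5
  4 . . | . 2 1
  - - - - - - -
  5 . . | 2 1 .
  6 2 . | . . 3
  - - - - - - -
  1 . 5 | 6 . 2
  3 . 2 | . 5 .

Step 1. [r2c4∈{3}] r2c4 has the single candidate 3. So r2c4=3.
Step 2. [r6c6∈{4}] nothing but 4 survives at r6c6 ⇒ r6c6=4.
Step 3. [r1c2∈{1,3,6}] in col 2, 1 fits only at r1c2, so r1c2=1.
Step 4. [r1c3∈{3,6}] row 1 places 3 nowhere but r1c3, so r1c3=3.
Step 5. [r3c3∈{4}] r3c3 is down to just 4 ⇒ r3c3=4.
Step 6. [r2c2∈{5,6}] row 2 places 5 nowhere but r2c2, so r2c2=5.
Step 7. [r1c1∈{2}] r1c1 has the single candidate 2 ⇒ r1c1=2.
Step 8. [r2c3∈{6}] only 6 remains possible at r2c3 ⇒ r2c3=6.
Step 9. [r4c3∈{1}] nothing but 1 survives at r4c3. So r4c3=1.
Step 10. [r3c2∈{3}] r3c2 is down to just 3 ⇒ r3c2=3.
Step 11. [r3c6∈{6}] r3c6 has the single candidate 6 ⇒ r3c6=6.
Step 12. [r1c5∈{6}] only 6 remains possible at r1c5. So r1c5=6.
Step 13. [r5c2∈{4}] nothing but 4 survives at r5c2, so r5c2=4.
Step 14. [r5c5∈{3}] nothing but 3 survives at r5c5, so r5c5=3.
Step 15. [r6c4∈{1}] nothing but 1 survives at r6c4 ⇒ r6c4=1.
Step 16. [r6c2∈{6}] nothing but 6 survives at r6c2. So r6c2=6.
Step 17. [r4c5∈{4}] r4c5 is down to just 4 ⇒ r4c5=4.
Step 18. [r4c4∈{5}] r4c4 has the single candidate 5. So r4c4=5.

Answer: 2 1 3 4 6 5 / 4 5 6 3 2 1 / 5 3 4 2 1 6 / 6 2 1 5 4 3 / 1 4 5 6 3 2 / 3 6 2 1 5 4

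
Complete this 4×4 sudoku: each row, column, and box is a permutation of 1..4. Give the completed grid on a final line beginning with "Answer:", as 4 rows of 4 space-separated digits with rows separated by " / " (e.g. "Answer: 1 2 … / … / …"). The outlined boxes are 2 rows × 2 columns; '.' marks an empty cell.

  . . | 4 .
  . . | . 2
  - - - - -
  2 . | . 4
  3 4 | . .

Step 1. [r1c1∈{1}] only 1 remains possible at r1c1. So r1c1=1.
Step 2. [r2c3∈{1,3}] 1 has one home in row 2: r2c3 ⇒ r2c3=1.
Step 3. [r1c2∈{2,3}] row 1 places 2 nowhere but r1c2. So r1c2=2.
Step 4. [r1c4∈{3}] r1c4 has the single candidate 3, so r1c4=3.
Step 5. [r4c3∈{2}] only 2 remains possible at r4c3. So r4c3=2.
Step 6. [r4c4∈{1}] r4c4's peers cover all but 1 ⇒ r4c4=1.
Step 7. [r2c1∈{4}] only 4 remains possible at r2c1, so r2c1=4.
Step 8. [r3c2∈{1}] r3c2's peers cover all but 1 ⇒ r3c2=1.
Step 9. [r3c3∈{3}] nothing but 3 survives at r3c3, so r3c3=3.
Step 10. [r2c2∈{3}] r2c2's peers cover all but 3 ⇒ r2c2=3.

Answer: 1 2 4 3 / 4 3 1 2 / 2 1 3 4 / 3 4 2 1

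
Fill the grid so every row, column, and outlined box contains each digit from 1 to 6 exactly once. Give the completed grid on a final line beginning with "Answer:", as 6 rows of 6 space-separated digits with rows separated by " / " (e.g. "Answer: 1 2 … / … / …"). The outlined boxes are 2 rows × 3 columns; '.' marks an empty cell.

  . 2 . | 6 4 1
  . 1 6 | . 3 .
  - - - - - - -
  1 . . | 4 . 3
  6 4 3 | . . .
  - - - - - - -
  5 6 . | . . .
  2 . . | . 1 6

Step 1. [r5c5∈{2}] r5c5's peers cover all but 2 ⇒ r5c5=2.
Step 2. [r6c4∈{3,5}] r6c4 is the only open cell in row 6 admitting 5, so r6c4=5.
Step 3. [r3c2∈{5}] r3c2 is down to just 5 ⇒ r3c2=5.
Step 4. [r2c6∈{2,5}] 5 has one home in row 2: r2c6. So r2c6=5.
Step 5. [r4c6∈{2}] r4c6 has the single candidate 2, so r4c6=2.
Step 6. [r5c6∈{4}] only 4 remains possible at r5c6 ⇒ r5c6=4.
Step 7. [r1c1∈{3}] only 3 remains possible at r1c1, so r1c1=3.
Step 8. [r3c3∈{2}] r3c3 has the single candidate 2 ⇒ r3c3=2.
Step 9. [r4c5∈{5}] r4c5's peers cover all but 5 ⇒ r4c5=5.
Step 10. [r3c5∈{6}] r3c5 is down to just 6, so r3c5=6.
Step 11. [r6c3∈{4}] r6c3's peers cover all but 4 ⇒ r6c3=4.
Step 12. [r5c3∈{1}] only 1 remains possible at r5c3. So r5c3=1.
Step 13. [r2c4∈{2}] nothing but 2 survives at r2c4, so r2c4=2.
Step 14. [r2c1∈{4}] only 4 remains possible at r2c1. So r2c1=4.
Step 15. [r1c3∈{5}] nothing but 5 survives at r1c3 ⇒ r1c3=5.
Step 16. [r6c2∈{3}] r6c2 has the single candidate 3. So r6c2=3.
Step 17. [r4c4∈{1}] r4c4 is down to just 1 ⇒ r4c4=1.
Step 18. [r5c4∈{3}] r5c4 is down to just 3. So r5c4=3.

Answer: 3 2 5 6 4 1 / 4 1 6 2 3 5 / 1 5 2 4 6 3 / 6 4 3 1 5 2 / 5 6 1 3 2 4 / 2 3 4 5 1 6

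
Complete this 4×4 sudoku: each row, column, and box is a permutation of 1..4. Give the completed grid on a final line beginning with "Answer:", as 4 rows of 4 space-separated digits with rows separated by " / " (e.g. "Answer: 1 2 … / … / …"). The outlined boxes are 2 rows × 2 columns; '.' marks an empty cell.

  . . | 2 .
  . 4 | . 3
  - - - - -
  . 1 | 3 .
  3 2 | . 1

Step 1. [r4c3∈{4}] r4c3 has the single candidate 4, so r4c3=4.
Step 2. [r2c1∈{1,2}] in row 2, 2 fits only at r2c1, so r2c1=2.
Step 3. [r3c4∈{2}] nothing but 2 survives at r3c4. So r3c4=2.
Step 4. [r1c2∈{3}] r1c2 is down to just 3. So r1c2=3.
Step 5. [r1c4∈{4}] r1c4 has the single candidate 4 ⇒ r1c4=4.
Step 6. [r3c1∈{4}] nothing but 4 survives at r3c1. So r3c1=4.
Step 7. [r2c3∈{1}] r2c3's peers cover all but 1 ⇒ r2c3=1.
Step 8. [r1c1∈{1}] r1c1's peers cover all but 1, so r1c1=1.

Answer: 1 3 2 4 / 2 4 1 3 / 4 1 3 2 / 3 2 4 1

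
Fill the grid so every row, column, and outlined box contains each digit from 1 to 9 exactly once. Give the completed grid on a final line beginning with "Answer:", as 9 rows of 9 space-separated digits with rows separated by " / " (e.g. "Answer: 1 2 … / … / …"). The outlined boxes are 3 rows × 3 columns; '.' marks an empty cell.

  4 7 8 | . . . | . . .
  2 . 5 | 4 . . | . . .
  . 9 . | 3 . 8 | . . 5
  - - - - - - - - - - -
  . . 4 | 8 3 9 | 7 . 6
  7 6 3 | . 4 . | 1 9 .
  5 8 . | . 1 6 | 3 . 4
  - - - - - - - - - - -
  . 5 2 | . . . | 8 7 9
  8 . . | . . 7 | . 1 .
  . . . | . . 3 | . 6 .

Step 1. [r9c9∈{2}] r9c9 has the single candidate 2 ⇒ r9c9=2.
Step 2. [r7c5∈{6}] r7c5 is down to just 6 ⇒ r7c5=6.
Step 3. [r1c4∈{1,2,5,6,9}] col 4 places 6 nowhere but r1c4. So r1c4=6.
Step 4. [r9c1∈{1,9}] r9c1 is the only open cell in col 1 admitting 9 ⇒ r9c1=9.
Step 5. [r2c9∈{1,3,7,8}] across col 9, 7 lands solely at r2c9, so r2c9=7.
Step 6. [r6c8∈{2}] r6c8 has the single candidate 2, so r6c8=2.
Step 7. [r2c2∈{1,3}] across box 1, 3 lands solely at r2c2, so r2c2=3.
Step 8. [r4c1∈{1}] only 1 remains possible at r4c1 ⇒ r4c1=1.
Step 9. [r9c2∈{1,4}] in col 2, 1 fits only at r9c2. So r9c2=1.
Step 10. [r9c4∈{5}] only 5 remains possible at r9c4 ⇒ r9c4=5.
Step 11. [r2c5∈{9}] nothing but 9 survives at r2c5. So r2c5=9.
Step 12. [r8c5∈{2}] r8c5 is down to just 2 ⇒ r8c5=2.
Step 13. [r1c6∈{1,2,5}] 2 has one home in box 2: r1c6. So r1c6=2.
Step 14. [r3c1∈{6}] only 6 remains possible at r3c1. So r3c1=6.
Step 15. [r9c7∈{4}] r9c7 has the single candidate 4 ⇒ r9c7=4.
Step 16. [r7c4∈{1}] r7c4's peers cover all but 1. So r7c4=1.
Step 17. [r1c9∈{1,3}] r1c9 is the only open cell in row 1 admitting 1 ⇒ r1c9=1.
Step 18. [r8c7∈{5}] only 5 remains possible at r8c7. So r8c7=5.
Step 19. [r6c3∈{9}] r6c3 has the single candidate 9 ⇒ r6c3=9.
Step 20. [r3c3∈{1}] nothing but 1 survives at r3c3, so r3c3=1.
Step 21. [r4c2∈{2}] only 2 remains possible at r4c2. So r4c2=2.
Step 22. [r2c8∈{8}] nothing but 8 survives at r2c8. So r2c8=8.
Step 23. [r7c6∈{4}] r7c6 is down to just 4 ⇒ r7c6=4.
Step 24. [r6c4∈{7}] r6c4 has the single candidate 7. So r6c4=7.
Step 25. [r1c7∈{9}] r1c7 has the single candidate 9, so r1c7=9.
Step 26. [r9c3∈{7}] nothing but 7 survives at r9c3 ⇒ r9c3=7.
Step 27. [r9c5∈{8}] nothing but 8 survives at r9c5. So r9c5=8.
Step 28. [r7c1∈{3}] r7c1 is down to just 3 ⇒ r7c1=3.
Step 29. [r5c6∈{5}] r5c6's peers cover all but 5, so r5c6=5.
Step 30. [r2c7∈{6}] only 6 remains possible at r2c7. So r2c7=6.
Step 31. [r1c8∈{3}] r1c8 has the single candidate 3, so r1c8=3.
Step 32. [r8c4∈{9}] r8c4 is down to just 9, so r8c4=9.
Step 33. [r3c5∈{7}] nothing but 7 survives at r3c5. So r3c5=7.
Step 34. [r3c8∈{4}] r3c8's peers cover all but 4, so r3c8=4.
Step 35. [r3c7∈{2}] only 2 remains possible at r3c7. So r3c7=2.
Step 36. [r1c5∈{5}] r1c5 has the single candidate 5, so r1c5=5.
Step 37. [r4c8∈{5}] r4c8's peers cover all but 5. So r4c8=5.
Step 38. [r8c3∈{6}] r8c3 has the single candidate 6. So r8c3=6.
Step 39. [r8c2∈{4}] r8c2's peers cover all but 4 ⇒ r8c2=4.
Step 40. [r2c6∈{1}] r2c6 is down to just 1, so r2c6=1.
Step 41. [r5c4∈{2}] r5c4 has the single candidate 2. So r5c4=2.
Step 42. [r8c9∈{3}] only 3 remains possible at r8c9, so r8c9=3.
Step 43. [r5c9∈{8}] nothing but 8 survives at r5c9, so r5c9=8.

Answer: 4 7 8 6 5 2 9 3 1 / 2 3 5 4 9 1 6 8 7 / 6 9 1 3 7 8 2 4 5 / 1 2 4 8 3 9 7 5 6 / 7 6 3 2 4 5 1 9 8 / 5 8 9 7 1 6 3 2 4 / 3 5 2 1 6 4 8 7 9 / 8 4 6 9 2 7 5 1 3 / 9 1 7 5 8 3 4 6 2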